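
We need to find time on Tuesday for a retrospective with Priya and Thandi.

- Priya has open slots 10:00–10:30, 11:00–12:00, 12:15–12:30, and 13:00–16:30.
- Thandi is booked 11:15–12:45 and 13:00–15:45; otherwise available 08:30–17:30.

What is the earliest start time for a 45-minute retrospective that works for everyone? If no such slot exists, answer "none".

Thandi free within 08:30–17:30: 08:30–11:15, 12:45–13:00, 15:45–17:30.
Priya ∩ Thandi: 10:00–10:30, 11:00–11:15, 15:45–16:30.
Windows ≥ 45 min: 15:45–16:30.
Earliest such window starts at 15:45.

15:45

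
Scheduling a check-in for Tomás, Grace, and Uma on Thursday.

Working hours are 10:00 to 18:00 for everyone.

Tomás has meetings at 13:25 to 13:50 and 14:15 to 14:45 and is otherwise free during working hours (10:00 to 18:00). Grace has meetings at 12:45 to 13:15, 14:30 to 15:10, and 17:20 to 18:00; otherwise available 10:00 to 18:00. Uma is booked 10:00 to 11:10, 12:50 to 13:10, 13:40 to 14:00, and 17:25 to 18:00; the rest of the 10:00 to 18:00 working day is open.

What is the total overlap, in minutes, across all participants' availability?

Tomás free within 10:00–18:00: 10:00–13:25, 13:50–14:15, 14:45–18:00.
Grace free within 10:00–18:00: 10:00–12:45, 13:15–14:30, 15:10–17:20.
Uma free within 10:00–18:00: 11:10–12:50, 13:10–13:40, 14:00–17:25.
Tomás ∩ Grace: 10:00–12:45, 13:15–13:25, 13:50–14:15, 15:10–17:20.
Tomás ∩ Grace ∩ Uma: 11:10–12:45, 13:15–13:25, 14:00–14:15, 15:10–17:20.
Total common minutes: 95 + 10 + 15 + 130 = 250.

250 minutes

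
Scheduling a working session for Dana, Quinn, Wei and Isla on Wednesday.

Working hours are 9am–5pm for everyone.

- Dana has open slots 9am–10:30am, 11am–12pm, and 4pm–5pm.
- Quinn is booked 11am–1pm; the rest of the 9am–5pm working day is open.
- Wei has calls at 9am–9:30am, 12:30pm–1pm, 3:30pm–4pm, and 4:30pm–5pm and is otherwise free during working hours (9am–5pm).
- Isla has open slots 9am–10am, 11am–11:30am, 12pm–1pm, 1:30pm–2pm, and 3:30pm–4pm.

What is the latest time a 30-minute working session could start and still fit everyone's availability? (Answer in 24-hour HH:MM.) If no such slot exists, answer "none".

09:30

Quinn free within 09:00–17:00: 09:00–11:00, 13:00–17:00.
Wei free within 09:00–17:00: 09:30–12:30, 13:00–15:30, 16:00–16:30.
Dana ∩ Quinn: 09:00–10:30, 16:00–17:00.
Dana ∩ Quinn ∩ Wei: 09:30–10:30, 16:00–16:30.
Dana ∩ Quinn ∩ Wei ∩ Isla: 09:30–10:00.
Windows ≥ 30 min: 09:30–10:00.
Latest start in the last window 09:30–10:00 is 10:00 − 30 min = 09:30.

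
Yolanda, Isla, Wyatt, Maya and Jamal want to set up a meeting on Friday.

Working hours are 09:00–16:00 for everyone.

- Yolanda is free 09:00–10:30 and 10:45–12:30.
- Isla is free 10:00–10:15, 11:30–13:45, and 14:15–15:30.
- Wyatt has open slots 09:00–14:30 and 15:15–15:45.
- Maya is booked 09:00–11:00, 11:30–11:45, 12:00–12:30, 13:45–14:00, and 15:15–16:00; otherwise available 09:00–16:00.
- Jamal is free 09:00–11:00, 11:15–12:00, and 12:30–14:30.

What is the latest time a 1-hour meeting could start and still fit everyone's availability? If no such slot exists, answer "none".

none

Maya free within 09:00–16:00: 11:00–11:30, 11:45–12:00, 12:30–13:45, 14:00–15:15.
Yolanda ∩ Isla: 10:00–10:15, 11:30–12:30.
Yolanda ∩ Isla ∩ Wyatt: 10:00–10:15, 11:30–12:30.
Yolanda ∩ Isla ∩ Wyatt ∩ Maya: 11:45–12:00.
Yolanda ∩ Isla ∩ Wyatt ∩ Maya ∩ Jamal: 11:45–12:00.
Windows ≥ 60 min: (none).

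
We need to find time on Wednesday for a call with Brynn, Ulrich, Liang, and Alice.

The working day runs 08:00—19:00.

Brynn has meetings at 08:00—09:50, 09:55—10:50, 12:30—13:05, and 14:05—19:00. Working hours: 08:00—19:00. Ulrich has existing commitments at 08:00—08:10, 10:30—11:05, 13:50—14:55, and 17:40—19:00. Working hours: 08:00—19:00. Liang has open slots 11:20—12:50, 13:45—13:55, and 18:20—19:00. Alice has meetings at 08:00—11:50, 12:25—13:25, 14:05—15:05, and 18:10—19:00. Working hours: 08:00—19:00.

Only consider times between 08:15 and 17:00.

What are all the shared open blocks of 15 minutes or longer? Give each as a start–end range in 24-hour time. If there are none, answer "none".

11:50–12:25

Brynn free within 08:00–19:00: 09:50–09:55, 10:50–12:30, 13:05–14:05.
Ulrich free within 08:00–19:00: 08:10–10:30, 11:05–13:50, 14:55–17:40.
Alice free within 08:00–19:00: 11:50–12:25, 13:25–14:05, 15:05–18:10.
Brynn ∩ Ulrich: 09:50–09:55, 11:05–12:30, 13:05–13:50.
Brynn ∩ Ulrich ∩ Liang: 11:20–12:30, 13:45–13:50.
Brynn ∩ Ulrich ∩ Liang ∩ Alice: 11:50–12:25, 13:45–13:50.
Restricted to 08:15–17:00: 11:50–12:25, 13:45–13:50.
Windows ≥ 15 min: 11:50–12:25.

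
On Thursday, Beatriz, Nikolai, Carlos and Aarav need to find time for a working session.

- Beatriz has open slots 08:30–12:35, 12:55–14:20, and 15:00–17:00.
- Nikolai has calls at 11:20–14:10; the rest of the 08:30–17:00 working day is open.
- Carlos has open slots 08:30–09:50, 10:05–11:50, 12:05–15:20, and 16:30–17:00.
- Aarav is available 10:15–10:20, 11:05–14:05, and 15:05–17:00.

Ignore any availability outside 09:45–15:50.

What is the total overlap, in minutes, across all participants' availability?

Nikolai free within 08:30–17:00: 08:30–11:20, 14:10–17:00.
Beatriz ∩ Nikolai: 08:30–11:20, 14:10–14:20, 15:00–17:00.
Beatriz ∩ Nikolai ∩ Carlos: 08:30–09:50, 10:05–11:20, 14:10–14:20, 15:00–15:20, 16:30–17:00.
Beatriz ∩ Nikolai ∩ Carlos ∩ Aarav: 10:15–10:20, 11:05–11:20, 15:05–15:20, 16:30–17:00.
Restricted to 09:45–15:50: 10:15–10:20, 11:05–11:20, 15:05–15:20.
Total common minutes: 5 + 15 + 15 = 35.

35 minutes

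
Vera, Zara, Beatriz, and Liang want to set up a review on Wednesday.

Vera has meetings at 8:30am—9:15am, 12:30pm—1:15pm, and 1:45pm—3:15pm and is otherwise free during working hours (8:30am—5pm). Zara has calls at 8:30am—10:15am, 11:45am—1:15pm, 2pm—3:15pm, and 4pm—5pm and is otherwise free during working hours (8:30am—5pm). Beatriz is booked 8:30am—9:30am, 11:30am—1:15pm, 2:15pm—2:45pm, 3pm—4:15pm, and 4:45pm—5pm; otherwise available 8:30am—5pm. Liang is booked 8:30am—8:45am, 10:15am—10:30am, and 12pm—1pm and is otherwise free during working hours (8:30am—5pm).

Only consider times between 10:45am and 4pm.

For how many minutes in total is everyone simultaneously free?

75 minutes

Vera free within 08:30–17:00: 09:15–12:30, 13:15–13:45, 15:15–17:00.
Zara free within 08:30–17:00: 10:15–11:45, 13:15–14:00, 15:15–16:00.
Beatriz free within 08:30–17:00: 09:30–11:30, 13:15–14:15, 14:45–15:00, 16:15–16:45.
Liang free within 08:30–17:00: 08:45–10:15, 10:30–12:00, 13:00–17:00.
Vera ∩ Zara: 10:15–11:45, 13:15–13:45, 15:15–16:00.
Vera ∩ Zara ∩ Beatriz: 10:15–11:30, 13:15–13:45.
Vera ∩ Zara ∩ Beatriz ∩ Liang: 10:30–11:30, 13:15–13:45.
Restricted to 10:45–16:00: 10:45–11:30, 13:15–13:45.
Total common minutes: 45 + 30 = 75.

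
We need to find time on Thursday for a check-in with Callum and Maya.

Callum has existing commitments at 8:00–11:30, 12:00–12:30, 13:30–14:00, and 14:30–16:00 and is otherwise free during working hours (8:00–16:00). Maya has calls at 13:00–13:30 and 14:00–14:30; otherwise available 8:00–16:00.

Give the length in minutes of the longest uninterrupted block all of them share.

30 minutes

Callum free within 08:00–16:00: 11:30–12:00, 12:30–13:30, 14:00–14:30.
Maya free within 08:00–16:00: 08:00–13:00, 13:30–14:00, 14:30–16:00.
Callum ∩ Maya: 11:30–12:00, 12:30–13:00.
Common window lengths: 30, 30 min; longest is 30.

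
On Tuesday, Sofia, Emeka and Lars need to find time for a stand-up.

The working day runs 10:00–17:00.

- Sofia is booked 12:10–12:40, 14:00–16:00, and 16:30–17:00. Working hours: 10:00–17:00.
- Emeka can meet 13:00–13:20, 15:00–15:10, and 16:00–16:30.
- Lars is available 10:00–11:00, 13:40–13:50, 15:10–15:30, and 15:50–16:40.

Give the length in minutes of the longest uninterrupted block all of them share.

30 minutes

Sofia free within 10:00–17:00: 10:00–12:10, 12:40–14:00, 16:00–16:30.
Sofia ∩ Emeka: 13:00–13:20, 16:00–16:30.
Sofia ∩ Emeka ∩ Lars: 16:00–16:30.
Single common window of 30 minutes.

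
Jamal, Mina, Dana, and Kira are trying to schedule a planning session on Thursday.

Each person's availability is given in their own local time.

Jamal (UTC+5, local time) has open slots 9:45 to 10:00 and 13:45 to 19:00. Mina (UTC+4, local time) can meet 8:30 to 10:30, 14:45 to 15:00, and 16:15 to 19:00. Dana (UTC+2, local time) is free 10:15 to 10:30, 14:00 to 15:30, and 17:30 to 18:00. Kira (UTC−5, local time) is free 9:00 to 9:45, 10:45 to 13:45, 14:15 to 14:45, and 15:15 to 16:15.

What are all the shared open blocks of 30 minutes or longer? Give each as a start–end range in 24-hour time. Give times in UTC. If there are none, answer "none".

none

Jamal → UTC: 04:45–05:00, 08:45–14:00.
Mina → UTC: 04:30–06:30, 10:45–11:00, 12:15–15:00.
Dana → UTC: 08:15–08:30, 12:00–13:30, 15:30–16:00.
Kira → UTC: 14:00–14:45, 15:45–18:45, 19:15–19:45, 20:15–21:15.
Jamal ∩ Mina: 04:45–05:00, 10:45–11:00, 12:15–14:00.
Jamal ∩ Mina ∩ Dana: 12:15–13:30.
Jamal ∩ Mina ∩ Dana ∩ Kira: (none).
Windows ≥ 30 min: (none).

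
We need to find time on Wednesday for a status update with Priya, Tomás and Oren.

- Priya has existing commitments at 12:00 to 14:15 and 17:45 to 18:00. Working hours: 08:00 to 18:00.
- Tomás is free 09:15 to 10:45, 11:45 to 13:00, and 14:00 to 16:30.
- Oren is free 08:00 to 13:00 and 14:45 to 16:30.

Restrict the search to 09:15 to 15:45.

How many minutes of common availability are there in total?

Priya free within 08:00–18:00: 08:00–12:00, 14:15–17:45.
Priya ∩ Tomás: 09:15–10:45, 11:45–12:00, 14:15–16:30.
Priya ∩ Tomás ∩ Oren: 09:15–10:45, 11:45–12:00, 14:45–16:30.
Restricted to 09:15–15:45: 09:15–10:45, 11:45–12:00, 14:45–15:45.
Total common minutes: 90 + 15 + 60 = 165.

165 minutes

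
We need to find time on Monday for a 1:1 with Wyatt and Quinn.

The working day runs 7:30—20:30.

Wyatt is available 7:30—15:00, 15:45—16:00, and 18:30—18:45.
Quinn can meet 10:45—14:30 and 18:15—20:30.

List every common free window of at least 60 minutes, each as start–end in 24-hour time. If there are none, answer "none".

Wyatt ∩ Quinn: 10:45–14:30, 18:30–18:45.
Windows ≥ 60 min: 10:45–14:30.

10:45–14:30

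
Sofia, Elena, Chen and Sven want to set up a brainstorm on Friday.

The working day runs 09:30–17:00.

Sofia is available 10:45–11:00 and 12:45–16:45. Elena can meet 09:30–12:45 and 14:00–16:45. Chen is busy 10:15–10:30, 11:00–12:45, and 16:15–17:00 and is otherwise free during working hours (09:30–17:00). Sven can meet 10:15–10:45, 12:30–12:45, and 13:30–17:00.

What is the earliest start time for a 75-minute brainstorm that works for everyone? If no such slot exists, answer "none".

Chen free within 09:30–17:00: 09:30–10:15, 10:30–11:00, 12:45–16:15.
Sofia ∩ Elena: 10:45–11:00, 14:00–16:45.
Sofia ∩ Elena ∩ Chen: 10:45–11:00, 14:00–16:15.
Sofia ∩ Elena ∩ Chen ∩ Sven: 14:00–16:15.
Windows ≥ 75 min: 14:00–16:15.
Earliest such window starts at 14:00.

14:00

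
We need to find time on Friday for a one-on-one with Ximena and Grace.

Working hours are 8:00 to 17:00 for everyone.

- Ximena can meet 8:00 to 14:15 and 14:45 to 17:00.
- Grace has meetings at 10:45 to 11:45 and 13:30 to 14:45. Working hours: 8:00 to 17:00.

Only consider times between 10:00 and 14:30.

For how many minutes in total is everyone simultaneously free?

150 minutes

Grace free within 08:00–17:00: 08:00–10:45, 11:45–13:30, 14:45–17:00.
Ximena ∩ Grace: 08:00–10:45, 11:45–13:30, 14:45–17:00.
Restricted to 10:00–14:30: 10:00–10:45, 11:45–13:30.
Total common minutes: 45 + 105 = 150.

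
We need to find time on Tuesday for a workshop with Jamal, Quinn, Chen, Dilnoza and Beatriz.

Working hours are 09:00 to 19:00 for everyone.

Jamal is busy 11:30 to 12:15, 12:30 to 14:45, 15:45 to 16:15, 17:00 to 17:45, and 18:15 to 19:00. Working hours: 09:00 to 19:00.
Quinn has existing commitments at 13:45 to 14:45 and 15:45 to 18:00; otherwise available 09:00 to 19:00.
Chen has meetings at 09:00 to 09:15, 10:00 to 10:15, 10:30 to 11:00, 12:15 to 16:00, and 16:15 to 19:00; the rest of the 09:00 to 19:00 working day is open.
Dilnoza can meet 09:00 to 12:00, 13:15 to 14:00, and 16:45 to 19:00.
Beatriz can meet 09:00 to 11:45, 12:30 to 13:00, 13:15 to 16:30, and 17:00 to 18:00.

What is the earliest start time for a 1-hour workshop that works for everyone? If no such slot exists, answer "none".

none

Jamal free within 09:00–19:00: 09:00–11:30, 12:15–12:30, 14:45–15:45, 16:15–17:00, 17:45–18:15.
Quinn free within 09:00–19:00: 09:00–13:45, 14:45–15:45, 18:00–19:00.
Chen free within 09:00–19:00: 09:15–10:00, 10:15–10:30, 11:00–12:15, 16:00–16:15.
Jamal ∩ Quinn: 09:00–11:30, 12:15–12:30, 14:45–15:45, 18:00–18:15.
Jamal ∩ Quinn ∩ Chen: 09:15–10:00, 10:15–10:30, 11:00–11:30.
Jamal ∩ Quinn ∩ Chen ∩ Dilnoza: 09:15–10:00, 10:15–10:30, 11:00–11:30.
Jamal ∩ Quinn ∩ Chen ∩ Dilnoza ∩ Beatriz: 09:15–10:00, 10:15–10:30, 11:00–11:30.
Windows ≥ 60 min: (none).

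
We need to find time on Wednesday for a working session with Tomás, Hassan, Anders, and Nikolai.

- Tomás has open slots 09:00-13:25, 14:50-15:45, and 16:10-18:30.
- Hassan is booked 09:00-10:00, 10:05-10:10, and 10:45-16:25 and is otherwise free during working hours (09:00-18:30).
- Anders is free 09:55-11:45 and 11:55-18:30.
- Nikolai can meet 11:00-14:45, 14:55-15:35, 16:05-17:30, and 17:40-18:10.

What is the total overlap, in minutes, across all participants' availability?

95 minutes

Hassan free within 09:00–18:30: 10:00–10:05, 10:10–10:45, 16:25–18:30.
Tomás ∩ Hassan: 10:00–10:05, 10:10–10:45, 16:25–18:30.
Tomás ∩ Hassan ∩ Anders: 10:00–10:05, 10:10–10:45, 16:25–18:30.
Tomás ∩ Hassan ∩ Anders ∩ Nikolai: 16:25–17:30, 17:40–18:10.
Total common minutes: 65 + 30 = 95.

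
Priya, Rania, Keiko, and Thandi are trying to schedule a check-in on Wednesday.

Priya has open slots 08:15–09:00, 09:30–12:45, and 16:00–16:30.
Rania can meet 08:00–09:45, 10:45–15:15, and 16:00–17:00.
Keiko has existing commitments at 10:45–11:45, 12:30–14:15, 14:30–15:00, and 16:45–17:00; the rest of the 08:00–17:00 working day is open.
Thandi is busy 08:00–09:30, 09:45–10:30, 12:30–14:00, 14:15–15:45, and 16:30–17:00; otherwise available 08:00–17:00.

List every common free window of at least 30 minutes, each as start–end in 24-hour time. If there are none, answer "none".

Keiko free within 08:00–17:00: 08:00–10:45, 11:45–12:30, 14:15–14:30, 15:00–16:45.
Thandi free within 08:00–17:00: 09:30–09:45, 10:30–12:30, 14:00–14:15, 15:45–16:30.
Priya ∩ Rania: 08:15–09:00, 09:30–09:45, 10:45–12:45, 16:00–16:30.
Priya ∩ Rania ∩ Keiko: 08:15–09:00, 09:30–09:45, 11:45–12:30, 16:00–16:30.
Priya ∩ Rania ∩ Keiko ∩ Thandi: 09:30–09:45, 11:45–12:30, 16:00–16:30.
Windows ≥ 30 min: 11:45–12:30, 16:00–16:30.

11:45–12:30, 16:00–16:30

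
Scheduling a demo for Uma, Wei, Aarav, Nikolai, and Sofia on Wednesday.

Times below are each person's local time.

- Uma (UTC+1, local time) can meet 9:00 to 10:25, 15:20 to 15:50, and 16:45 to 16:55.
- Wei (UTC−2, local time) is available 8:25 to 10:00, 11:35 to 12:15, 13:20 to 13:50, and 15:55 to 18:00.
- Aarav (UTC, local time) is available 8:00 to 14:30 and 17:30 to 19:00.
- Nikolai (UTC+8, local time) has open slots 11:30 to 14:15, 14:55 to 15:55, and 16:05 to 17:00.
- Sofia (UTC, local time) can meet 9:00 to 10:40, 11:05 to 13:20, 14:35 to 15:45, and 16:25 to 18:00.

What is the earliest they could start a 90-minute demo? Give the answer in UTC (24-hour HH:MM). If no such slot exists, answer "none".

none

Uma → UTC: 08:00–09:25, 14:20–14:50, 15:45–15:55.
Wei → UTC: 10:25–12:00, 13:35–14:15, 15:20–15:50, 17:55–20:00.
Aarav → UTC: 08:00–14:30, 17:30–19:00.
Nikolai → UTC: 03:30–06:15, 06:55–07:55, 08:05–09:00.
Sofia → UTC: 09:00–10:40, 11:05–13:20, 14:35–15:45, 16:25–18:00.
Uma ∩ Wei: 15:45–15:50.
Uma ∩ Wei ∩ Aarav: (none).
Uma ∩ Wei ∩ Aarav ∩ Nikolai: (none).
Uma ∩ Wei ∩ Aarav ∩ Nikolai ∩ Sofia: (none).
Windows ≥ 90 min: (none).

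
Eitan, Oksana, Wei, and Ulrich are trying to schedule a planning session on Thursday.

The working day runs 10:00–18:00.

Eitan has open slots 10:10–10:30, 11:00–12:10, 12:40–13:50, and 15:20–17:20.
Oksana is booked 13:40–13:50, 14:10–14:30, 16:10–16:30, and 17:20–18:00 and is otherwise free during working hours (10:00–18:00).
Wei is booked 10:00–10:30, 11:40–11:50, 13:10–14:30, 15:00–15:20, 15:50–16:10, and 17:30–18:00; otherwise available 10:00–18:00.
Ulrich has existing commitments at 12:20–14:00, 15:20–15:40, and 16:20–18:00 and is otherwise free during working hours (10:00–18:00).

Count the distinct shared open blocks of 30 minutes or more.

1

Oksana free within 10:00–18:00: 10:00–13:40, 13:50–14:10, 14:30–16:10, 16:30–17:20.
Wei free within 10:00–18:00: 10:30–11:40, 11:50–13:10, 14:30–15:00, 15:20–15:50, 16:10–17:30.
Ulrich free within 10:00–18:00: 10:00–12:20, 14:00–15:20, 15:40–16:20.
Eitan ∩ Oksana: 10:10–10:30, 11:00–12:10, 12:40–13:40, 15:20–16:10, 16:30–17:20.
Eitan ∩ Oksana ∩ Wei: 11:00–11:40, 11:50–12:10, 12:40–13:10, 15:20–15:50, 16:30–17:20.
Eitan ∩ Oksana ∩ Wei ∩ Ulrich: 11:00–11:40, 11:50–12:10, 15:40–15:50.
Windows ≥ 30 min: 11:00–11:40.
That's 1 window.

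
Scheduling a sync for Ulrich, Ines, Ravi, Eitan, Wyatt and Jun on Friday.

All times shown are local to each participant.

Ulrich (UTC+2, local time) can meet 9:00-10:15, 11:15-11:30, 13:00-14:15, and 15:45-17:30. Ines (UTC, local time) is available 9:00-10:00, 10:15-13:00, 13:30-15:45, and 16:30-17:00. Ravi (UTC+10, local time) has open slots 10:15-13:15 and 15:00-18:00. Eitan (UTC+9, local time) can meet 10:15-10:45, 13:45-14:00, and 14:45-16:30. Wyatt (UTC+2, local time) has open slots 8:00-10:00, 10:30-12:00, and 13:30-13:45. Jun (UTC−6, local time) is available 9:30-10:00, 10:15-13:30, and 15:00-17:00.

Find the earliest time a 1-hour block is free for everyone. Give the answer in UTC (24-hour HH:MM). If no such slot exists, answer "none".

none

Ulrich → UTC: 07:00–08:15, 09:15–09:30, 11:00–12:15, 13:45–15:30.
Ines → UTC: 09:00–10:00, 10:15–13:00, 13:30–15:45, 16:30–17:00.
Ravi → UTC: 00:15–03:15, 05:00–08:00.
Eitan → UTC: 01:15–01:45, 04:45–05:00, 05:45–07:30.
Wyatt → UTC: 06:00–08:00, 08:30–10:00, 11:30–11:45.
Jun → UTC: 15:30–16:00, 16:15–19:30, 21:00–23:00.
Ulrich ∩ Ines: 09:15–09:30, 11:00–12:15, 13:45–15:30.
Ulrich ∩ Ines ∩ Ravi: (none).
Ulrich ∩ Ines ∩ Ravi ∩ Eitan: (none).
Ulrich ∩ Ines ∩ Ravi ∩ Eitan ∩ Wyatt: (none).
Ulrich ∩ Ines ∩ Ravi ∩ Eitan ∩ Wyatt ∩ Jun: (none).
Windows ≥ 60 min: (none).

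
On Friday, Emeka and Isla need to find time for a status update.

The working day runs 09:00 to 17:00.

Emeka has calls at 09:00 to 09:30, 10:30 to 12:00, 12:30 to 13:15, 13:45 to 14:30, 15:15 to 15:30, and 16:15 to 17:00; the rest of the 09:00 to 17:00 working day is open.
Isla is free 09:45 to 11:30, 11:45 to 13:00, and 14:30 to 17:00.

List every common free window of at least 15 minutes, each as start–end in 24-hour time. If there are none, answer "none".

Emeka free within 09:00–17:00: 09:30–10:30, 12:00–12:30, 13:15–13:45, 14:30–15:15, 15:30–16:15.
Emeka ∩ Isla: 09:45–10:30, 12:00–12:30, 14:30–15:15, 15:30–16:15.
Windows ≥ 15 min: 09:45–10:30, 12:00–12:30, 14:30–15:15, 15:30–16:15.

09:45–10:30, 12:00–12:30, 14:30–15:15, 15:30–16:15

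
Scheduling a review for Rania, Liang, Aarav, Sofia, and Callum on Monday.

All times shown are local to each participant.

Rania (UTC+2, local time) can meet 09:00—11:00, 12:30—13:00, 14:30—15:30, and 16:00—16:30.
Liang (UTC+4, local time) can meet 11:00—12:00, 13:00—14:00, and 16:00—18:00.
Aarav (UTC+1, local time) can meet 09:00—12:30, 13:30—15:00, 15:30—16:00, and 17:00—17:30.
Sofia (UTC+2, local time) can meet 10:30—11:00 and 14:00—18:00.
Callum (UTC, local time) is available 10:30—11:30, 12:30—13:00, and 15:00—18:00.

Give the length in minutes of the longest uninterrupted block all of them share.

30 minutes

Rania → UTC: 07:00–09:00, 10:30–11:00, 12:30–13:30, 14:00–14:30.
Liang → UTC: 07:00–08:00, 09:00–10:00, 12:00–14:00.
Aarav → UTC: 08:00–11:30, 12:30–14:00, 14:30–15:00, 16:00–16:30.
Sofia → UTC: 08:30–09:00, 12:00–16:00.
Callum → UTC: 10:30–11:30, 12:30–13:00, 15:00–18:00.
Rania ∩ Liang: 07:00–08:00, 12:30–13:30.
Rania ∩ Liang ∩ Aarav: 12:30–13:30.
Rania ∩ Liang ∩ Aarav ∩ Sofia: 12:30–13:30.
Rania ∩ Liang ∩ Aarav ∩ Sofia ∩ Callum: 12:30–13:00.
Single common window of 30 minutes.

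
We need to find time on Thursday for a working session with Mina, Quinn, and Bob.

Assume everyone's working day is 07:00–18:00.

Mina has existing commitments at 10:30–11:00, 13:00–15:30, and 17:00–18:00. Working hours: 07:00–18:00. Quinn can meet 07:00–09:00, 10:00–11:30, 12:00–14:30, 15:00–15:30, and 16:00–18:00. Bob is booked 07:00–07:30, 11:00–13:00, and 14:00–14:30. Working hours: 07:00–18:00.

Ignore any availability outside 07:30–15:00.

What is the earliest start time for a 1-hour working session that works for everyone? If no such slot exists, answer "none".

Mina free within 07:00–18:00: 07:00–10:30, 11:00–13:00, 15:30–17:00.
Bob free within 07:00–18:00: 07:30–11:00, 13:00–14:00, 14:30–18:00.
Mina ∩ Quinn: 07:00–09:00, 10:00–10:30, 11:00–11:30, 12:00–13:00, 16:00–17:00.
Mina ∩ Quinn ∩ Bob: 07:30–09:00, 10:00–10:30, 16:00–17:00.
Restricted to 07:30–15:00: 07:30–09:00, 10:00–10:30.
Windows ≥ 60 min: 07:30–09:00.
Earliest such window starts at 07:30.

07:30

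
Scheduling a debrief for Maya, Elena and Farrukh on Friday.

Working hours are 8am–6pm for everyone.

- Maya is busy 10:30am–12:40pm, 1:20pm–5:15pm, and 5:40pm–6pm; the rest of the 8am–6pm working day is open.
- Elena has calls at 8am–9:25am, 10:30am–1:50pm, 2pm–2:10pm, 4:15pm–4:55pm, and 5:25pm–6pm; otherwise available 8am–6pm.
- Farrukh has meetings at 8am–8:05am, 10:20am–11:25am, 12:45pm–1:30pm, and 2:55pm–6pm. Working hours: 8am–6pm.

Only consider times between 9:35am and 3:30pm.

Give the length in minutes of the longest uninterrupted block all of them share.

Maya free within 08:00–18:00: 08:00–10:30, 12:40–13:20, 17:15–17:40.
Elena free within 08:00–18:00: 09:25–10:30, 13:50–14:00, 14:10–16:15, 16:55–17:25.
Farrukh free within 08:00–18:00: 08:05–10:20, 11:25–12:45, 13:30–14:55.
Maya ∩ Elena: 09:25–10:30, 17:15–17:25.
Maya ∩ Elena ∩ Farrukh: 09:25–10:20.
Restricted to 09:35–15:30: 09:35–10:20.
Single common window of 45 minutes.

45 minutes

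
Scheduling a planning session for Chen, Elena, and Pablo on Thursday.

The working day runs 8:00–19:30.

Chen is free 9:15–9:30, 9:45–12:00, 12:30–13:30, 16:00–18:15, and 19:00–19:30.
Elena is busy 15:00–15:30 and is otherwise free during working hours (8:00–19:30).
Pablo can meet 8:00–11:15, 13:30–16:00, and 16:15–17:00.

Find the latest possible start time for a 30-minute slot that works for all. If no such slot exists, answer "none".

Elena free within 08:00–19:30: 08:00–15:00, 15:30–19:30.
Chen ∩ Elena: 09:15–09:30, 09:45–12:00, 12:30–13:30, 16:00–18:15, 19:00–19:30.
Chen ∩ Elena ∩ Pablo: 09:15–09:30, 09:45–11:15, 16:15–17:00.
Windows ≥ 30 min: 09:45–11:15, 16:15–17:00.
Latest start in the last window 16:15–17:00 is 17:00 − 30 min = 16:30.

16:30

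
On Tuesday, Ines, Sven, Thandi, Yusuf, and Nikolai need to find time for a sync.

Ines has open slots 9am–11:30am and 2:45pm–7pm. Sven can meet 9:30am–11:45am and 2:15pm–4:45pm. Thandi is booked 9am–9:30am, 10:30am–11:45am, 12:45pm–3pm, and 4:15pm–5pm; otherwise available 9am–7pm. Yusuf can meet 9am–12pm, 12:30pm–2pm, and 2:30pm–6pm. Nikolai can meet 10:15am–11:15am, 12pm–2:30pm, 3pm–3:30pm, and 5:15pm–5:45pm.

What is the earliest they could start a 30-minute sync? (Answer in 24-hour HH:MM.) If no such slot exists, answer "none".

Thandi free within 09:00–19:00: 09:30–10:30, 11:45–12:45, 15:00–16:15, 17:00–19:00.
Ines ∩ Sven: 09:30–11:30, 14:45–16:45.
Ines ∩ Sven ∩ Thandi: 09:30–10:30, 15:00–16:15.
Ines ∩ Sven ∩ Thandi ∩ Yusuf: 09:30–10:30, 15:00–16:15.
Ines ∩ Sven ∩ Thandi ∩ Yusuf ∩ Nikolai: 10:15–10:30, 15:00–15:30.
Windows ≥ 30 min: 15:00–15:30.
Earliest such window starts at 15:00.

15:00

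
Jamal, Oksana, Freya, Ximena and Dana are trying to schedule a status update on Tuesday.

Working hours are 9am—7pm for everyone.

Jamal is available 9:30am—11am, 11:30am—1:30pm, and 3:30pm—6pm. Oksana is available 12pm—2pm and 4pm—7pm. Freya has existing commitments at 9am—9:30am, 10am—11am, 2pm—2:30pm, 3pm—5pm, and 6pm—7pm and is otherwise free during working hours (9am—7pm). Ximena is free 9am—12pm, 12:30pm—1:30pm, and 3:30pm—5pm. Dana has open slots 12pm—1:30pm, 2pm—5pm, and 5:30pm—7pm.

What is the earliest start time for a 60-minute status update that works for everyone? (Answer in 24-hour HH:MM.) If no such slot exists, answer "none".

12:30

Freya free within 09:00–19:00: 09:30–10:00, 11:00–14:00, 14:30–15:00, 17:00–18:00.
Jamal ∩ Oksana: 12:00–13:30, 16:00–18:00.
Jamal ∩ Oksana ∩ Freya: 12:00–13:30, 17:00–18:00.
Jamal ∩ Oksana ∩ Freya ∩ Ximena: 12:30–13:30.
Jamal ∩ Oksana ∩ Freya ∩ Ximena ∩ Dana: 12:30–13:30.
Windows ≥ 60 min: 12:30–13:30.
Earliest such window starts at 12:30.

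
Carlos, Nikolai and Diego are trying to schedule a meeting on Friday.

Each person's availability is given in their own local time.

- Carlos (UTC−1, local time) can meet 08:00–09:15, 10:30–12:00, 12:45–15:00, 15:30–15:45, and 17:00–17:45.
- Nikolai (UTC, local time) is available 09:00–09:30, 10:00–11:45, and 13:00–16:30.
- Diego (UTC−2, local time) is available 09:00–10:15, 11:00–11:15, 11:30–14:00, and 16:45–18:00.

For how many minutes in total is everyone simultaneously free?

Carlos → UTC: 09:00–10:15, 11:30–13:00, 13:45–16:00, 16:30–16:45, 18:00–18:45.
Nikolai → UTC: 09:00–09:30, 10:00–11:45, 13:00–16:30.
Diego → UTC: 11:00–12:15, 13:00–13:15, 13:30–16:00, 18:45–20:00.
Carlos ∩ Nikolai: 09:00–09:30, 10:00–10:15, 11:30–11:45, 13:45–16:00.
Carlos ∩ Nikolai ∩ Diego: 11:30–11:45, 13:45–16:00.
Total common minutes: 15 + 135 = 150.

150 minutes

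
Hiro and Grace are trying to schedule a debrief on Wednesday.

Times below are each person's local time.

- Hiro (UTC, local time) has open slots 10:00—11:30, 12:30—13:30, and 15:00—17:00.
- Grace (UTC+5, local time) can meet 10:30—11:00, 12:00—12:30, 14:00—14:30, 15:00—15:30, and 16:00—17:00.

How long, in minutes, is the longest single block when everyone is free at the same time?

Hiro → UTC: 10:00–11:30, 12:30–13:30, 15:00–17:00.
Grace → UTC: 05:30–06:00, 07:00–07:30, 09:00–09:30, 10:00–10:30, 11:00–12:00.
Hiro ∩ Grace: 10:00–10:30, 11:00–11:30.
Common window lengths: 30, 30 min; longest is 30.

30 minutes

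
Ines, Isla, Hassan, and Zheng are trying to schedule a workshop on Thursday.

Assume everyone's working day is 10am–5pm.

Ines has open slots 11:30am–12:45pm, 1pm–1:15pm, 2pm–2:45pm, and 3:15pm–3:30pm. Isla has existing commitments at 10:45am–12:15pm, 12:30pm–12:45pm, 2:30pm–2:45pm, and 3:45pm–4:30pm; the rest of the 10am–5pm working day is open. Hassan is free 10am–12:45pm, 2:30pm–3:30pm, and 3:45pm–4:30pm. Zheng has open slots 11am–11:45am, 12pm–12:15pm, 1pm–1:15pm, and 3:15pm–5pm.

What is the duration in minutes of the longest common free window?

15 minutes

Isla free within 10:00–17:00: 10:00–10:45, 12:15–12:30, 12:45–14:30, 14:45–15:45, 16:30–17:00.
Ines ∩ Isla: 12:15–12:30, 13:00–13:15, 14:00–14:30, 15:15–15:30.
Ines ∩ Isla ∩ Hassan: 12:15–12:30, 15:15–15:30.
Ines ∩ Isla ∩ Hassan ∩ Zheng: 15:15–15:30.
Single common window of 15 minutes.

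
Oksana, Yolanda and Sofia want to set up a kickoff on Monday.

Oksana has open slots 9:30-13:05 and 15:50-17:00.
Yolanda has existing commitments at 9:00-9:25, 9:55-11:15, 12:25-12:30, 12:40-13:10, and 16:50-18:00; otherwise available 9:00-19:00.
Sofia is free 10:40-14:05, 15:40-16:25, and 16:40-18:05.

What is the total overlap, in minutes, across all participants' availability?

125 minutes

Yolanda free within 09:00–19:00: 09:25–09:55, 11:15–12:25, 12:30–12:40, 13:10–16:50, 18:00–19:00.
Oksana ∩ Yolanda: 09:30–09:55, 11:15–12:25, 12:30–12:40, 15:50–16:50.
Oksana ∩ Yolanda ∩ Sofia: 11:15–12:25, 12:30–12:40, 15:50–16:25, 16:40–16:50.
Total common minutes: 70 + 10 + 35 + 10 = 125.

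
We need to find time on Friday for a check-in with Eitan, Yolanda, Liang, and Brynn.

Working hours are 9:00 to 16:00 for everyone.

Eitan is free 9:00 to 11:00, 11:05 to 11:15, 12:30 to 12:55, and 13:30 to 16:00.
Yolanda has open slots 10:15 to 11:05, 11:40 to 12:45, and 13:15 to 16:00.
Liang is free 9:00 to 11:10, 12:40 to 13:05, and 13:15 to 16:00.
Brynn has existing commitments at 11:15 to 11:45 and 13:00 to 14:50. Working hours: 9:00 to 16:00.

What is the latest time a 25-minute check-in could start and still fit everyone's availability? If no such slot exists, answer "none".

Brynn free within 09:00–16:00: 09:00–11:15, 11:45–13:00, 14:50–16:00.
Eitan ∩ Yolanda: 10:15–11:00, 12:30–12:45, 13:30–16:00.
Eitan ∩ Yolanda ∩ Liang: 10:15–11:00, 12:40–12:45, 13:30–16:00.
Eitan ∩ Yolanda ∩ Liang ∩ Brynn: 10:15–11:00, 12:40–12:45, 14:50–16:00.
Windows ≥ 25 min: 10:15–11:00, 14:50–16:00.
Latest start in the last window 14:50–16:00 is 16:00 − 25 min = 15:35.

15:35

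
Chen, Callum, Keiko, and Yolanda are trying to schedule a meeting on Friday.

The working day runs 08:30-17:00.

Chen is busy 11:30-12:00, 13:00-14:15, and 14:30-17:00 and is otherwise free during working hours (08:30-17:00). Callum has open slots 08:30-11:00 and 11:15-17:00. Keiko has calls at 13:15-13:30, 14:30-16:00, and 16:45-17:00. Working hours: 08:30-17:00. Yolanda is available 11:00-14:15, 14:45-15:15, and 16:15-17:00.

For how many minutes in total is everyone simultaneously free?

75 minutes

Chen free within 08:30–17:00: 08:30–11:30, 12:00–13:00, 14:15–14:30.
Keiko free within 08:30–17:00: 08:30–13:15, 13:30–14:30, 16:00–16:45.
Chen ∩ Callum: 08:30–11:00, 11:15–11:30, 12:00–13:00, 14:15–14:30.
Chen ∩ Callum ∩ Keiko: 08:30–11:00, 11:15–11:30, 12:00–13:00, 14:15–14:30.
Chen ∩ Callum ∩ Keiko ∩ Yolanda: 11:15–11:30, 12:00–13:00.
Total common minutes: 15 + 60 = 75.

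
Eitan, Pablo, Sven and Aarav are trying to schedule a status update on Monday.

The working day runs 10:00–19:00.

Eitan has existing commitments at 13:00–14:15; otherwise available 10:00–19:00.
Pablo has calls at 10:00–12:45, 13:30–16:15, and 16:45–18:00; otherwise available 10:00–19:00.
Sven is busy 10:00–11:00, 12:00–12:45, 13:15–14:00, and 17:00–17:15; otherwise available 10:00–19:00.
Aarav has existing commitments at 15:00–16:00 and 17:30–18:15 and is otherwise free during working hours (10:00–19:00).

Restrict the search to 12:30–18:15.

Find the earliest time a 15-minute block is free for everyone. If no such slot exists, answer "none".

12:45

Eitan free within 10:00–19:00: 10:00–13:00, 14:15–19:00.
Pablo free within 10:00–19:00: 12:45–13:30, 16:15–16:45, 18:00–19:00.
Sven free within 10:00–19:00: 11:00–12:00, 12:45–13:15, 14:00–17:00, 17:15–19:00.
Aarav free within 10:00–19:00: 10:00–15:00, 16:00–17:30, 18:15–19:00.
Eitan ∩ Pablo: 12:45–13:00, 16:15–16:45, 18:00–19:00.
Eitan ∩ Pablo ∩ Sven: 12:45–13:00, 16:15–16:45, 18:00–19:00.
Eitan ∩ Pablo ∩ Sven ∩ Aarav: 12:45–13:00, 16:15–16:45, 18:15–19:00.
Restricted to 12:30–18:15: 12:45–13:00, 16:15–16:45.
Windows ≥ 15 min: 12:45–13:00, 16:15–16:45.
Earliest such window starts at 12:45.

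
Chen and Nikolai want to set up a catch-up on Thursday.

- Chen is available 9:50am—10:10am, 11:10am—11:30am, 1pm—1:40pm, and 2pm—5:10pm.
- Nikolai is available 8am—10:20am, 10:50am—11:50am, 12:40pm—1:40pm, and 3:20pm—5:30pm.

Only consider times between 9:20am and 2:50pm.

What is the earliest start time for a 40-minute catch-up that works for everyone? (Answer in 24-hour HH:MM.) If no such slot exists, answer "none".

13:00

Chen ∩ Nikolai: 09:50–10:10, 11:10–11:30, 13:00–13:40, 15:20–17:10.
Restricted to 09:20–14:50: 09:50–10:10, 11:10–11:30, 13:00–13:40.
Windows ≥ 40 min: 13:00–13:40.
Earliest such window starts at 13:00.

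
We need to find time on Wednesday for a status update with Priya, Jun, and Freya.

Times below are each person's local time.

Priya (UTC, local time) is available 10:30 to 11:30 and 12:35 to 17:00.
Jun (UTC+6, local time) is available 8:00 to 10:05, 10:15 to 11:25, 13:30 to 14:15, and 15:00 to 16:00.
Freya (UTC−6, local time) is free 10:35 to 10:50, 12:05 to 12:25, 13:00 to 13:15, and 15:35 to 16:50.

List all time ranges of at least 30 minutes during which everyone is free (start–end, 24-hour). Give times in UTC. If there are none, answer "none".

none

Priya → UTC: 10:30–11:30, 12:35–17:00.
Jun → UTC: 02:00–04:05, 04:15–05:25, 07:30–08:15, 09:00–10:00.
Freya → UTC: 16:35–16:50, 18:05–18:25, 19:00–19:15, 21:35–22:50.
Priya ∩ Jun: (none).
Priya ∩ Jun ∩ Freya: (none).
Windows ≥ 30 min: (none).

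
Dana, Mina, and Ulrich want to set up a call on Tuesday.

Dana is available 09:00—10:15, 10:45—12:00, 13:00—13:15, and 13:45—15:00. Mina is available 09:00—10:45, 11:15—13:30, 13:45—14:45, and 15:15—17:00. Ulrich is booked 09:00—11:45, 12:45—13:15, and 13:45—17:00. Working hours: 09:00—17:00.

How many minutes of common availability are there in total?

15 minutes

Ulrich free within 09:00–17:00: 11:45–12:45, 13:15–13:45.
Dana ∩ Mina: 09:00–10:15, 11:15–12:00, 13:00–13:15, 13:45–14:45.
Dana ∩ Mina ∩ Ulrich: 11:45–12:00.
Total common minutes: 15.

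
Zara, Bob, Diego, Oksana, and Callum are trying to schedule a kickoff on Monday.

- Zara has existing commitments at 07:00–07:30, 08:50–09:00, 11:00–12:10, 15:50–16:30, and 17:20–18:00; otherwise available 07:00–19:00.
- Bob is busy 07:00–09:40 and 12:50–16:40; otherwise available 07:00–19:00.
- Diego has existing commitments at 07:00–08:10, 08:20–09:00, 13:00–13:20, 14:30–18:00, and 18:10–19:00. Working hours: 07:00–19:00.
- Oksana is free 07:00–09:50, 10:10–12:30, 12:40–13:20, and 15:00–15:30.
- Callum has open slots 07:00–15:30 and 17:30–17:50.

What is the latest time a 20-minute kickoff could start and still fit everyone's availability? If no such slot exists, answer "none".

Zara free within 07:00–19:00: 07:30–08:50, 09:00–11:00, 12:10–15:50, 16:30–17:20, 18:00–19:00.
Bob free within 07:00–19:00: 09:40–12:50, 16:40–19:00.
Diego free within 07:00–19:00: 08:10–08:20, 09:00–13:00, 13:20–14:30, 18:00–18:10.
Zara ∩ Bob: 09:40–11:00, 12:10–12:50, 16:40–17:20, 18:00–19:00.
Zara ∩ Bob ∩ Diego: 09:40–11:00, 12:10–12:50, 18:00–18:10.
Zara ∩ Bob ∩ Diego ∩ Oksana: 09:40–09:50, 10:10–11:00, 12:10–12:30, 12:40–12:50.
Zara ∩ Bob ∩ Diego ∩ Oksana ∩ Callum: 09:40–09:50, 10:10–11:00, 12:10–12:30, 12:40–12:50.
Windows ≥ 20 min: 10:10–11:00, 12:10–12:30.
Latest start in the last window 12:10–12:30 is 12:30 − 20 min = 12:10.

12:10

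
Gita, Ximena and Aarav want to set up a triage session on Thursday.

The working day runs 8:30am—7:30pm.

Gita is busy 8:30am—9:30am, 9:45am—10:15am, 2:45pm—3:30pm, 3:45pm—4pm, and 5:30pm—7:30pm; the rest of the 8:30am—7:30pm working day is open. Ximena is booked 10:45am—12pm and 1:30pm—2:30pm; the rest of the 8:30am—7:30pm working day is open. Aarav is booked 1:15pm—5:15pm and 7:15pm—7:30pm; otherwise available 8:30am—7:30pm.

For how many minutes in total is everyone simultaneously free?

135 minutes

Gita free within 08:30–19:30: 09:30–09:45, 10:15–14:45, 15:30–15:45, 16:00–17:30.
Ximena free within 08:30–19:30: 08:30–10:45, 12:00–13:30, 14:30–19:30.
Aarav free within 08:30–19:30: 08:30–13:15, 17:15–19:15.
Gita ∩ Ximena: 09:30–09:45, 10:15–10:45, 12:00–13:30, 14:30–14:45, 15:30–15:45, 16:00–17:30.
Gita ∩ Ximena ∩ Aarav: 09:30–09:45, 10:15–10:45, 12:00–13:15, 17:15–17:30.
Total common minutes: 15 + 30 + 75 + 15 = 135.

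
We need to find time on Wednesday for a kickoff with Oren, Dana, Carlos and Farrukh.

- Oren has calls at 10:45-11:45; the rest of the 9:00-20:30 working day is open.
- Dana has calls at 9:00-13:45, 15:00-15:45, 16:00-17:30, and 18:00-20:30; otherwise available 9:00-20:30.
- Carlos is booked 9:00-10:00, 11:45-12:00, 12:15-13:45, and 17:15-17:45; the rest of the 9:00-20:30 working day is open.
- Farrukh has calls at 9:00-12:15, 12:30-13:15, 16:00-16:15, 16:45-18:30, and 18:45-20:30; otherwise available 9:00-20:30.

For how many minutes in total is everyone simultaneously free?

90 minutes

Oren free within 09:00–20:30: 09:00–10:45, 11:45–20:30.
Dana free within 09:00–20:30: 13:45–15:00, 15:45–16:00, 17:30–18:00.
Carlos free within 09:00–20:30: 10:00–11:45, 12:00–12:15, 13:45–17:15, 17:45–20:30.
Farrukh free within 09:00–20:30: 12:15–12:30, 13:15–16:00, 16:15–16:45, 18:30–18:45.
Oren ∩ Dana: 13:45–15:00, 15:45–16:00, 17:30–18:00.
Oren ∩ Dana ∩ Carlos: 13:45–15:00, 15:45–16:00, 17:45–18:00.
Oren ∩ Dana ∩ Carlos ∩ Farrukh: 13:45–15:00, 15:45–16:00.
Total common minutes: 75 + 15 = 90.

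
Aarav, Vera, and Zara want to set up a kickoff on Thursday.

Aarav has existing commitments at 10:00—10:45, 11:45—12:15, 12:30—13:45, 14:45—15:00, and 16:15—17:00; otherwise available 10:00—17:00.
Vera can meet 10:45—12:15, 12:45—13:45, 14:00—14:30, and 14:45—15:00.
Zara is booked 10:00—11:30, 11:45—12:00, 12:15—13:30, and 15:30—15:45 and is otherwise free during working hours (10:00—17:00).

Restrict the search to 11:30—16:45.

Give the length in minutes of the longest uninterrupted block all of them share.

Aarav free within 10:00–17:00: 10:45–11:45, 12:15–12:30, 13:45–14:45, 15:00–16:15.
Zara free within 10:00–17:00: 11:30–11:45, 12:00–12:15, 13:30–15:30, 15:45–17:00.
Aarav ∩ Vera: 10:45–11:45, 14:00–14:30.
Aarav ∩ Vera ∩ Zara: 11:30–11:45, 14:00–14:30.
Restricted to 11:30–16:45: 11:30–11:45, 14:00–14:30.
Common window lengths: 15, 30 min; longest is 30.

30 minutes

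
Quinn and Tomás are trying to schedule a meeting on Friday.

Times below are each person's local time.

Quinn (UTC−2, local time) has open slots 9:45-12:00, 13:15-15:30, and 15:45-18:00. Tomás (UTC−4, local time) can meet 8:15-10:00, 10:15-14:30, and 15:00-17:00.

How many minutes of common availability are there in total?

345 minutes

Quinn → UTC: 11:45–14:00, 15:15–17:30, 17:45–20:00.
Tomás → UTC: 12:15–14:00, 14:15–18:30, 19:00–21:00.
Quinn ∩ Tomás: 12:15–14:00, 15:15–17:30, 17:45–18:30, 19:00–20:00.
Total common minutes: 105 + 135 + 45 + 60 = 345.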